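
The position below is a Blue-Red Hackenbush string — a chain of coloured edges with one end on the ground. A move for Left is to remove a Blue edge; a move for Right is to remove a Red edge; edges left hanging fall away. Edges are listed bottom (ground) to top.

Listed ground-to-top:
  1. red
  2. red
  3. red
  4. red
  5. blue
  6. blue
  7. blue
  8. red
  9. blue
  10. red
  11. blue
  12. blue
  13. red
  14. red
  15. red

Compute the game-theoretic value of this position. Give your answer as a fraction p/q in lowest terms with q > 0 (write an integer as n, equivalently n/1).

edge 1 of 15 (red): { none | 0 } -> -1
edge 2 of 15 (red): { none | -1; 0 } -> -2
edge 3 of 15 (red): { none | -2; -1; 0 } -> -3
edge 4 of 15 (red): { none | -3; -2; -1; 0 } -> -4
edge 5 of 15 (blue): { -4 | -3; -2; -1; 0 } -> -7/2
edge 6 of 15 (blue): { -4; -7/2 | -3; -2; -1; 0 } -> -13/4
edge 7 of 15 (blue): { -4; -7/2; -13/4 | -3; -2; -1; 0 } -> -25/8
edge 8 of 15 (red): { -4; -7/2; -13/4 | -25/8; -3; -2; -1; 0 } -> -51/16
edge 9 of 15 (blue): { -4; -7/2; -13/4; -51/16 | -25/8; -3; -2; -1; 0 } -> -101/32
edge 10 of 15 (red): { -4; -7/2; -13/4; -51/16 | -101/32; -25/8; -3; -2; -1; 0 } -> -203/64
edge 11 of 15 (blue): { -4; -7/2; -13/4; -51/16; -203/64 | -101/32; -25/8; -3; -2; -1; 0 } -> -405/128
edge 12 of 15 (blue): { -4; -7/2; -13/4; -51/16; -203/64; -405/128 | -101/32; -25/8; -3; -2; -1; 0 } -> -809/256
edge 13 of 15 (red): { -4; -7/2; -13/4; -51/16; -203/64; -405/128 | -809/256; -101/32; -25/8; -3; -2; -1; 0 } -> -1619/512
edge 14 of 15 (red): { -4; -7/2; -13/4; -51/16; -203/64; -405/128 | -1619/512; -809/256; -101/32; -25/8; -3; -2; -1; 0 } -> -3239/1024
edge 15 of 15 (red): { -4; -7/2; -13/4; -51/16; -203/64; -405/128 | -3239/1024; -1619/512; -809/256; -101/32; -25/8; -3; -2; -1; 0 } -> -6479/2048

-6479/2048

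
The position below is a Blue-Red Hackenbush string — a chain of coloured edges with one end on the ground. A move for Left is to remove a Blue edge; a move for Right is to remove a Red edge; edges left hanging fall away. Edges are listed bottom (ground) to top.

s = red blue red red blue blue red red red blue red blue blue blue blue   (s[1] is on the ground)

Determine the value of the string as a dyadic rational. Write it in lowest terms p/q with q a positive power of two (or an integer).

-13217/16384

1 of 15 · r · max L −∞ · min R 0 gives -1
2 of 15 · rb · max L -1 · min R 0 gives -1/2
3 of 15 · rbr · max L -1 · min R -1/2 gives -3/4
4 of 15 · rbrr · max L -1 · min R -3/4 gives -7/8
5 of 15 · rbrrb · max L -7/8 · min R -3/4 gives -13/16
6 of 15 · rbrrbb · max L -13/16 · min R -3/4 gives -25/32
7 of 15 · rbrrbbr · max L -13/16 · min R -25/32 gives -51/64
8 of 15 · rbrrbbrr · max L -13/16 · min R -51/64 gives -103/128
9 of 15 · rbrrbbrrr · max L -13/16 · min R -103/128 gives -207/256
10 of 15 · rbrrbbrrrb · max L -207/256 · min R -103/128 gives -413/512
11 of 15 · rbrrbbrrrbr · max L -207/256 · min R -413/512 gives -827/1024
12 of 15 · rbrrbbrrrbrb · max L -827/1024 · min R -413/512 gives -1653/2048
13 of 15 · rbrrbbrrrbrbb · max L -1653/2048 · min R -413/512 gives -3305/4096
14 of 15 · rbrrbbrrrbrbbb · max L -3305/4096 · min R -413/512 gives -6609/8192
15 of 15 · rbrrbbrrrbrbbbb · max L -6609/8192 · min R -413/512 gives -13217/16384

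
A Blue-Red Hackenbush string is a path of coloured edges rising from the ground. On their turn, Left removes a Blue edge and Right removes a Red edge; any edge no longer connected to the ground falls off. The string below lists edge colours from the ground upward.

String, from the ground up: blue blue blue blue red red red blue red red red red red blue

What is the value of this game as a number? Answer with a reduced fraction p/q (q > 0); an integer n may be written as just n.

3203/1024

Build val(s[:k]) for k = 1..14, string s = blue blue blue blue red red red blue red red red red red blue.
b: Left { 0 }, Right { (no moves) } = simplest 1
bb: Left { 0; 1 }, Right { (no moves) } = simplest 2
bbb: Left { 0; 1; 2 }, Right { (no moves) } = simplest 3
bbbb: Left { 0; 1; 2; 3 }, Right { (no moves) } = simplest 4
bbbbr: Left { 0; 1; 2; 3 }, Right { 4 } = simplest 7/2
bbbbrr: Left { 0; 1; 2; 3 }, Right { 7/2; 4 } = simplest 13/4
bbbbrrr: Left { 0; 1; 2; 3 }, Right { 13/4; 7/2; 4 } = simplest 25/8
bbbbrrrb: Left { 0; 1; 2; 3; 25/8 }, Right { 13/4; 7/2; 4 } = simplest 51/16
bbbbrrrbr: Left { 0; 1; 2; 3; 25/8 }, Right { 51/16; 13/4; 7/2; 4 } = simplest 101/32
bbbbrrrbrr: Left { 0; 1; 2; 3; 25/8 }, Right { 101/32; 51/16; 13/4; 7/2; 4 } = simplest 201/64
bbbbrrrbrrr: Left { 0; 1; 2; 3; 25/8 }, Right { 201/64; 101/32; 51/16; 13/4; 7/2; 4 } = simplest 401/128
bbbbrrrbrrrr: Left { 0; 1; 2; 3; 25/8 }, Right { 401/128; 201/64; 101/32; 51/16; 13/4; 7/2; 4 } = simplest 801/256
bbbbrrrbrrrrr: Left { 0; 1; 2; 3; 25/8 }, Right { 801/256; 401/128; 201/64; 101/32; 51/16; 13/4; 7/2; 4 } = simplest 1601/512
bbbbrrrbrrrrrb: Left { 0; 1; 2; 3; 25/8; 1601/512 }, Right { 801/256; 401/128; 201/64; 101/32; 51/16; 13/4; 7/2; 4 } = simplest 3203/1024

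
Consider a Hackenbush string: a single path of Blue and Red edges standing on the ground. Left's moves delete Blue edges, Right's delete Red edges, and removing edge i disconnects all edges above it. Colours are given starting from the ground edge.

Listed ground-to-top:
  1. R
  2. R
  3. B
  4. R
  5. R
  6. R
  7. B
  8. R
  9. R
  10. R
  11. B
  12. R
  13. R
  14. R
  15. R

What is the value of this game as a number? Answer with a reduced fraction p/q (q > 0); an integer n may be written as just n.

Prefix values for R R B R R R B R R R B R R R R via {L|R} + simplicity:
g_1 [R]  L=[·]  R=[0]  => -1
g_2 [RR]  L=[·]  R=[-1 0]  => -2
g_3 [RRB]  L=[-2]  R=[-1 0]  => -3/2
g_4 [RRBR]  L=[-2]  R=[-3/2 -1 0]  => -7/4
g_5 [RRBRR]  L=[-2]  R=[-7/4 -3/2 -1 0]  => -15/8
g_6 [RRBRRR]  L=[-2]  R=[-15/8 -7/4 -3/2 -1 0]  => -31/16
g_7 [RRBRRRB]  L=[-2 -31/16]  R=[-15/8 -7/4 -3/2 -1 0]  => -61/32
g_8 [RRBRRRBR]  L=[-2 -31/16]  R=[-61/32 -15/8 -7/4 -3/2 -1 0]  => -123/64
g_9 [RRBRRRBRR]  L=[-2 -31/16]  R=[-123/64 -61/32 -15/8 -7/4 -3/2 -1 0]  => -247/128
g_10 [RRBRRRBRRR]  L=[-2 -31/16]  R=[-247/128 -123/64 -61/32 -15/8 -7/4 -3/2 -1 0]  => -495/256
g_11 [RRBRRRBRRRB]  L=[-2 -31/16 -495/256]  R=[-247/128 -123/64 -61/32 -15/8 -7/4 -3/2 -1 0]  => -989/512
g_12 [RRBRRRBRRRBR]  L=[-2 -31/16 -495/256]  R=[-989/512 -247/128 -123/64 -61/32 -15/8 -7/4 -3/2 -1 0]  => -1979/1024
g_13 [RRBRRRBRRRBRR]  L=[-2 -31/16 -495/256]  R=[-1979/1024 -989/512 -247/128 -123/64 -61/32 -15/8 -7/4 -3/2 -1 0]  => -3959/2048
g_14 [RRBRRRBRRRBRRR]  L=[-2 -31/16 -495/256]  R=[-3959/2048 -1979/1024 -989/512 -247/128 -123/64 -61/32 -15/8 -7/4 -3/2 -1 0]  => -7919/4096
g_15 [RRBRRRBRRRBRRRR]  L=[-2 -31/16 -495/256]  R=[-7919/4096 -3959/2048 -1979/1024 -989/512 -247/128 -123/64 -61/32 -15/8 -7/4 -3/2 -1 0]  => -15839/8192

-15839/8192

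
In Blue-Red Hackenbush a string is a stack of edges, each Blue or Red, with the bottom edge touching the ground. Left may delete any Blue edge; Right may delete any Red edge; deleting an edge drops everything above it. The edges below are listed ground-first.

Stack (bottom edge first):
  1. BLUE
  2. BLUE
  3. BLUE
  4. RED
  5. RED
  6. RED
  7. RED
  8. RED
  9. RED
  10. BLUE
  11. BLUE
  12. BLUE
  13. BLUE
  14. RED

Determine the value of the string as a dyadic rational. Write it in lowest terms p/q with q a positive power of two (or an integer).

4157/2048

edge 1 of 14 (BLUE): { 0 | — } → 1
edge 2 of 14 (BLUE): { 0,1 | — } → 2
edge 3 of 14 (BLUE): { 0,1,2 | — } → 3
edge 4 of 14 (RED): { 0,1,2 | 3 } → 5/2
edge 5 of 14 (RED): { 0,1,2 | 5/2,3 } → 9/4
edge 6 of 14 (RED): { 0,1,2 | 9/4,5/2,3 } → 17/8
edge 7 of 14 (RED): { 0,1,2 | 17/8,9/4,5/2,3 } → 33/16
edge 8 of 14 (RED): { 0,1,2 | 33/16,17/8,9/4,5/2,3 } → 65/32
edge 9 of 14 (RED): { 0,1,2 | 65/32,33/16,17/8,9/4,5/2,3 } → 129/64
edge 10 of 14 (BLUE): { 0,1,2,129/64 | 65/32,33/16,17/8,9/4,5/2,3 } → 259/128
edge 11 of 14 (BLUE): { 0,1,2,129/64,259/128 | 65/32,33/16,17/8,9/4,5/2,3 } → 519/256
edge 12 of 14 (BLUE): { 0,1,2,129/64,259/128,519/256 | 65/32,33/16,17/8,9/4,5/2,3 } → 1039/512
edge 13 of 14 (BLUE): { 0,1,2,129/64,259/128,519/256,1039/512 | 65/32,33/16,17/8,9/4,5/2,3 } → 2079/1024
edge 14 of 14 (RED): { 0,1,2,129/64,259/128,519/256,1039/512 | 2079/1024,65/32,33/16,17/8,9/4,5/2,3 } → 4157/2048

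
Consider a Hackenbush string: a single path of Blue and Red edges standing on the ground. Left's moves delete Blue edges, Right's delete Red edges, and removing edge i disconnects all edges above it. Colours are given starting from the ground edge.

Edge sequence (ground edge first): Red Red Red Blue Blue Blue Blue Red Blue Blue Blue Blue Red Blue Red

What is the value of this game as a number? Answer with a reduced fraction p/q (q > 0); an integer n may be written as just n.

Prefix values for Red Red Red Blue Blue Blue Blue Red Blue Blue Blue Blue Red Blue Red via {L|R} + simplicity:
1 of 15 · R · max L −∞ · min R 0 so -1
2 of 15 · RR · max L −∞ · min R -1 so -2
3 of 15 · RRR · max L −∞ · min R -2 so -3
4 of 15 · RRRB · max L -3 · min R -2 so -5/2
5 of 15 · RRRBB · max L -5/2 · min R -2 so -9/4
6 of 15 · RRRBBB · max L -9/4 · min R -2 so -17/8
7 of 15 · RRRBBBB · max L -17/8 · min R -2 so -33/16
8 of 15 · RRRBBBBR · max L -17/8 · min R -33/16 so -67/32
9 of 15 · RRRBBBBRB · max L -67/32 · min R -33/16 so -133/64
10 of 15 · RRRBBBBRBB · max L -133/64 · min R -33/16 so -265/128
11 of 15 · RRRBBBBRBBB · max L -265/128 · min R -33/16 so -529/256
12 of 15 · RRRBBBBRBBBB · max L -529/256 · min R -33/16 so -1057/512
13 of 15 · RRRBBBBRBBBBR · max L -529/256 · min R -1057/512 so -2115/1024
14 of 15 · RRRBBBBRBBBBRB · max L -2115/1024 · min R -1057/512 so -4229/2048
15 of 15 · RRRBBBBRBBBBRBR · max L -2115/1024 · min R -4229/2048 so -8459/4096

-8459/4096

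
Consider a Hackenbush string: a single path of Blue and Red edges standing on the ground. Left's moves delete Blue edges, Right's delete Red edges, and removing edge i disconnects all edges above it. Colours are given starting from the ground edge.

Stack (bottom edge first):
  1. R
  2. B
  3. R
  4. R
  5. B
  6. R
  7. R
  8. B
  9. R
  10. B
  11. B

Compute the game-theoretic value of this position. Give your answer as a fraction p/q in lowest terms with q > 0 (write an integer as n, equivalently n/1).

-873/1024

1 of 11 · R · max L −∞ · min R 0 — -1
2 of 11 · RB · max L -1 · min R 0 — -1/2
3 of 11 · RBR · max L -1 · min R -1/2 — -3/4
4 of 11 · RBRR · max L -1 · min R -3/4 — -7/8
5 of 11 · RBRRB · max L -7/8 · min R -3/4 — -13/16
6 of 11 · RBRRBR · max L -7/8 · min R -13/16 — -27/32
7 of 11 · RBRRBRR · max L -7/8 · min R -27/32 — -55/64
8 of 11 · RBRRBRRB · max L -55/64 · min R -27/32 — -109/128
9 of 11 · RBRRBRRBR · max L -55/64 · min R -109/128 — -219/256
10 of 11 · RBRRBRRBRB · max L -219/256 · min R -109/128 — -437/512
11 of 11 · RBRRBRRBRBB · max L -437/512 · min R -109/128 — -873/1024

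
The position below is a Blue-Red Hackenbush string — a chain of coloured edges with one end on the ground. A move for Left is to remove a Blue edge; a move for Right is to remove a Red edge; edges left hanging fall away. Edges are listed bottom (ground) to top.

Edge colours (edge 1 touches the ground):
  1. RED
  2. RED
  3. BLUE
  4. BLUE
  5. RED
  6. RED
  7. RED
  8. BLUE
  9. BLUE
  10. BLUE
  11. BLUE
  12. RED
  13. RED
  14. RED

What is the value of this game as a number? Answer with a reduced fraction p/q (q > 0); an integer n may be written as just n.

edge 1 of 14 (RED): { · | 0 } = -1
edge 2 of 14 (RED): { · | -1; 0 } = -2
edge 3 of 14 (BLUE): { -2 | -1; 0 } = -3/2
edge 4 of 14 (BLUE): { -2; -3/2 | -1; 0 } = -5/4
edge 5 of 14 (RED): { -2; -3/2 | -5/4; -1; 0 } = -11/8
edge 6 of 14 (RED): { -2; -3/2 | -11/8; -5/4; -1; 0 } = -23/16
edge 7 of 14 (RED): { -2; -3/2 | -23/16; -11/8; -5/4; -1; 0 } = -47/32
edge 8 of 14 (BLUE): { -2; -3/2; -47/32 | -23/16; -11/8; -5/4; -1; 0 } = -93/64
edge 9 of 14 (BLUE): { -2; -3/2; -47/32; -93/64 | -23/16; -11/8; -5/4; -1; 0 } = -185/128
edge 10 of 14 (BLUE): { -2; -3/2; -47/32; -93/64; -185/128 | -23/16; -11/8; -5/4; -1; 0 } = -369/256
edge 11 of 14 (BLUE): { -2; -3/2; -47/32; -93/64; -185/128; -369/256 | -23/16; -11/8; -5/4; -1; 0 } = -737/512
edge 12 of 14 (RED): { -2; -3/2; -47/32; -93/64; -185/128; -369/256 | -737/512; -23/16; -11/8; -5/4; -1; 0 } = -1475/1024
edge 13 of 14 (RED): { -2; -3/2; -47/32; -93/64; -185/128; -369/256 | -1475/1024; -737/512; -23/16; -11/8; -5/4; -1; 0 } = -2951/2048
edge 14 of 14 (RED): { -2; -3/2; -47/32; -93/64; -185/128; -369/256 | -2951/2048; -1475/1024; -737/512; -23/16; -11/8; -5/4; -1; 0 } = -5903/4096

-5903/4096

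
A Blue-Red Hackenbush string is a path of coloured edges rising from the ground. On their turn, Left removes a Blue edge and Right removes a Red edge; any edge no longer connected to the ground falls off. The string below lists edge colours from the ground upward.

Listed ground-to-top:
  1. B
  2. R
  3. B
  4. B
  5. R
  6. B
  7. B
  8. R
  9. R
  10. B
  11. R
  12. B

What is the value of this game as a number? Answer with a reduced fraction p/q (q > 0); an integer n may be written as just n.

1739/2048

B: Left { 0 }, Right { none } gives simplest 1
BR: Left { 0 }, Right { 1 } gives simplest 1/2
BRB: Left { 0; 1/2 }, Right { 1 } gives simplest 3/4
BRBB: Left { 0; 1/2; 3/4 }, Right { 1 } gives simplest 7/8
BRBBR: Left { 0; 1/2; 3/4 }, Right { 7/8; 1 } gives simplest 13/16
BRBBRB: Left { 0; 1/2; 3/4; 13/16 }, Right { 7/8; 1 } gives simplest 27/32
BRBBRBB: Left { 0; 1/2; 3/4; 13/16; 27/32 }, Right { 7/8; 1 } gives simplest 55/64
BRBBRBBR: Left { 0; 1/2; 3/4; 13/16; 27/32 }, Right { 55/64; 7/8; 1 } gives simplest 109/128
BRBBRBBRR: Left { 0; 1/2; 3/4; 13/16; 27/32 }, Right { 109/128; 55/64; 7/8; 1 } gives simplest 217/256
BRBBRBBRRB: Left { 0; 1/2; 3/4; 13/16; 27/32; 217/256 }, Right { 109/128; 55/64; 7/8; 1 } gives simplest 435/512
BRBBRBBRRBR: Left { 0; 1/2; 3/4; 13/16; 27/32; 217/256 }, Right { 435/512; 109/128; 55/64; 7/8; 1 } gives simplest 869/1024
BRBBRBBRRBRB: Left { 0; 1/2; 3/4; 13/16; 27/32; 217/256; 869/1024 }, Right { 435/512; 109/128; 55/64; 7/8; 1 } gives simplest 1739/2048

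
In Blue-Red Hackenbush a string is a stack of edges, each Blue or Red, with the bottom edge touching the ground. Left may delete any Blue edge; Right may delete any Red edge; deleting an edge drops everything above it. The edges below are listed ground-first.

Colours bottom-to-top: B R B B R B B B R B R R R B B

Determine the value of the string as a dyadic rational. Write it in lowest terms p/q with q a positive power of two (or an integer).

14151/16384

edge 1 of 15 (B): { 0 | — } -> 1
edge 2 of 15 (R): { 0 | 1 } -> 1/2
edge 3 of 15 (B): { 0 1/2 | 1 } -> 3/4
edge 4 of 15 (B): { 0 1/2 3/4 | 1 } -> 7/8
edge 5 of 15 (R): { 0 1/2 3/4 | 7/8 1 } -> 13/16
edge 6 of 15 (B): { 0 1/2 3/4 13/16 | 7/8 1 } -> 27/32
edge 7 of 15 (B): { 0 1/2 3/4 13/16 27/32 | 7/8 1 } -> 55/64
edge 8 of 15 (B): { 0 1/2 3/4 13/16 27/32 55/64 | 7/8 1 } -> 111/128
edge 9 of 15 (R): { 0 1/2 3/4 13/16 27/32 55/64 | 111/128 7/8 1 } -> 221/256
edge 10 of 15 (B): { 0 1/2 3/4 13/16 27/32 55/64 221/256 | 111/128 7/8 1 } -> 443/512
edge 11 of 15 (R): { 0 1/2 3/4 13/16 27/32 55/64 221/256 | 443/512 111/128 7/8 1 } -> 885/1024
edge 12 of 15 (R): { 0 1/2 3/4 13/16 27/32 55/64 221/256 | 885/1024 443/512 111/128 7/8 1 } -> 1769/2048
edge 13 of 15 (R): { 0 1/2 3/4 13/16 27/32 55/64 221/256 | 1769/2048 885/1024 443/512 111/128 7/8 1 } -> 3537/4096
edge 14 of 15 (B): { 0 1/2 3/4 13/16 27/32 55/64 221/256 3537/4096 | 1769/2048 885/1024 443/512 111/128 7/8 1 } -> 7075/8192
edge 15 of 15 (B): { 0 1/2 3/4 13/16 27/32 55/64 221/256 3537/4096 7075/8192 | 1769/2048 885/1024 443/512 111/128 7/8 1 } -> 14151/16384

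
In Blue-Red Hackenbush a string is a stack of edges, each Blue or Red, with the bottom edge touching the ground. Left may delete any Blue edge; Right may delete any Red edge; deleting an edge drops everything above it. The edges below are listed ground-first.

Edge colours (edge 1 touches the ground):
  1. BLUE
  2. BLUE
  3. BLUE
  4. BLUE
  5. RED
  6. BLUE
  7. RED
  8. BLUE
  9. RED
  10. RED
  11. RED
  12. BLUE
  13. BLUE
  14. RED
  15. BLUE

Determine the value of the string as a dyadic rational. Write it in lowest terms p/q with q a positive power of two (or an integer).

Prefix values for BLUE BLUE BLUE BLUE RED BLUE RED BLUE RED RED RED BLUE BLUE RED BLUE via {L|R} + simplicity:
1 of 15 · B · max L 0 · min R +∞ gives 1
2 of 15 · BB · max L 1 · min R +∞ gives 2
3 of 15 · BBB · max L 2 · min R +∞ gives 3
4 of 15 · BBBB · max L 3 · min R +∞ gives 4
5 of 15 · BBBBR · max L 3 · min R 4 gives 7/2
6 of 15 · BBBBRB · max L 7/2 · min R 4 gives 15/4
7 of 15 · BBBBRBR · max L 7/2 · min R 15/4 gives 29/8
8 of 15 · BBBBRBRB · max L 29/8 · min R 15/4 gives 59/16
9 of 15 · BBBBRBRBR · max L 29/8 · min R 59/16 gives 117/32
10 of 15 · BBBBRBRBRR · max L 29/8 · min R 117/32 gives 233/64
11 of 15 · BBBBRBRBRRR · max L 29/8 · min R 233/64 gives 465/128
12 of 15 · BBBBRBRBRRRB · max L 465/128 · min R 233/64 gives 931/256
13 of 15 · BBBBRBRBRRRBB · max L 931/256 · min R 233/64 gives 1863/512
14 of 15 · BBBBRBRBRRRBBR · max L 931/256 · min R 1863/512 gives 3725/1024
15 of 15 · BBBBRBRBRRRBBRB · max L 3725/1024 · min R 1863/512 gives 7451/2048

7451/2048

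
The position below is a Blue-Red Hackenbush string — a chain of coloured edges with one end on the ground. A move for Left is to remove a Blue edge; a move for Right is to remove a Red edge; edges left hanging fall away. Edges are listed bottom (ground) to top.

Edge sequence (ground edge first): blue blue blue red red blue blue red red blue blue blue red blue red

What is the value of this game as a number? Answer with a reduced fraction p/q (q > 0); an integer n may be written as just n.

Recurse on prefixes of the 15-edge string blue blue blue red red blue blue red red blue blue blue red blue red:
b: Left { 0 }, Right { · } => simplest 1
bb: Left { 0 1 }, Right { · } => simplest 2
bbb: Left { 0 1 2 }, Right { · } => simplest 3
bbbr: Left { 0 1 2 }, Right { 3 } => simplest 5/2
bbbrr: Left { 0 1 2 }, Right { 5/2 3 } => simplest 9/4
bbbrrb: Left { 0 1 2 9/4 }, Right { 5/2 3 } => simplest 19/8
bbbrrbb: Left { 0 1 2 9/4 19/8 }, Right { 5/2 3 } => simplest 39/16
bbbrrbbr: Left { 0 1 2 9/4 19/8 }, Right { 39/16 5/2 3 } => simplest 77/32
bbbrrbbrr: Left { 0 1 2 9/4 19/8 }, Right { 77/32 39/16 5/2 3 } => simplest 153/64
bbbrrbbrrb: Left { 0 1 2 9/4 19/8 153/64 }, Right { 77/32 39/16 5/2 3 } => simplest 307/128
bbbrrbbrrbb: Left { 0 1 2 9/4 19/8 153/64 307/128 }, Right { 77/32 39/16 5/2 3 } => simplest 615/256
bbbrrbbrrbbb: Left { 0 1 2 9/4 19/8 153/64 307/128 615/256 }, Right { 77/32 39/16 5/2 3 } => simplest 1231/512
bbbrrbbrrbbbr: Left { 0 1 2 9/4 19/8 153/64 307/128 615/256 }, Right { 1231/512 77/32 39/16 5/2 3 } => simplest 2461/1024
bbbrrbbrrbbbrb: Left { 0 1 2 9/4 19/8 153/64 307/128 615/256 2461/1024 }, Right { 1231/512 77/32 39/16 5/2 3 } => simplest 4923/2048
bbbrrbbrrbbbrbr: Left { 0 1 2 9/4 19/8 153/64 307/128 615/256 2461/1024 }, Right { 4923/2048 1231/512 77/32 39/16 5/2 3 } => simplest 9845/4096

9845/4096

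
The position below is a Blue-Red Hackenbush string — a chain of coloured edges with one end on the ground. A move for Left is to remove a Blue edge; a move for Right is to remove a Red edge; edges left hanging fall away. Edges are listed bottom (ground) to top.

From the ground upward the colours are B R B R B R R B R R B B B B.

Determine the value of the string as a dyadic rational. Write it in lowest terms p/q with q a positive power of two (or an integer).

5279/8192

Recurse on prefixes of the 14-edge string B R B R B R R B R R B B B B:
B: Left { 0 }, Right { · } — simplest 1
BR: Left { 0 }, Right { 1 } — simplest 1/2
BRB: Left { 0, 1/2 }, Right { 1 } — simplest 3/4
BRBR: Left { 0, 1/2 }, Right { 3/4, 1 } — simplest 5/8
BRBRB: Left { 0, 1/2, 5/8 }, Right { 3/4, 1 } — simplest 11/16
BRBRBR: Left { 0, 1/2, 5/8 }, Right { 11/16, 3/4, 1 } — simplest 21/32
BRBRBRR: Left { 0, 1/2, 5/8 }, Right { 21/32, 11/16, 3/4, 1 } — simplest 41/64
BRBRBRRB: Left { 0, 1/2, 5/8, 41/64 }, Right { 21/32, 11/16, 3/4, 1 } — simplest 83/128
BRBRBRRBR: Left { 0, 1/2, 5/8, 41/64 }, Right { 83/128, 21/32, 11/16, 3/4, 1 } — simplest 165/256
BRBRBRRBRR: Left { 0, 1/2, 5/8, 41/64 }, Right { 165/256, 83/128, 21/32, 11/16, 3/4, 1 } — simplest 329/512
BRBRBRRBRRB: Left { 0, 1/2, 5/8, 41/64, 329/512 }, Right { 165/256, 83/128, 21/32, 11/16, 3/4, 1 } — simplest 659/1024
BRBRBRRBRRBB: Left { 0, 1/2, 5/8, 41/64, 329/512, 659/1024 }, Right { 165/256, 83/128, 21/32, 11/16, 3/4, 1 } — simplest 1319/2048
BRBRBRRBRRBBB: Left { 0, 1/2, 5/8, 41/64, 329/512, 659/1024, 1319/2048 }, Right { 165/256, 83/128, 21/32, 11/16, 3/4, 1 } — simplest 2639/4096
BRBRBRRBRRBBBB: Left { 0, 1/2, 5/8, 41/64, 329/512, 659/1024, 1319/2048, 2639/4096 }, Right { 165/256, 83/128, 21/32, 11/16, 3/4, 1 } — simplest 5279/8192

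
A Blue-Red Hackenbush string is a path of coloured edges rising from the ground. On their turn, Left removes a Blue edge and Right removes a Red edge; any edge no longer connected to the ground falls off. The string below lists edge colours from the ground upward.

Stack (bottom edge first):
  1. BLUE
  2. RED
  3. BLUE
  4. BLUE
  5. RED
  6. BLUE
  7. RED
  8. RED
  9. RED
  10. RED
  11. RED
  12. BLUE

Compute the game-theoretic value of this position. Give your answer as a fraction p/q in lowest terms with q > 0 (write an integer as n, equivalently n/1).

1667/2048

Recurse on prefixes of the 12-edge string BLUE RED BLUE BLUE RED BLUE RED RED RED RED RED BLUE:
B: Left { 0 }, Right { — } -> simplest 1
BR: Left { 0 }, Right { 1 } -> simplest 1/2
BRB: Left { 0; 1/2 }, Right { 1 } -> simplest 3/4
BRBB: Left { 0; 1/2; 3/4 }, Right { 1 } -> simplest 7/8
BRBBR: Left { 0; 1/2; 3/4 }, Right { 7/8; 1 } -> simplest 13/16
BRBBRB: Left { 0; 1/2; 3/4; 13/16 }, Right { 7/8; 1 } -> simplest 27/32
BRBBRBR: Left { 0; 1/2; 3/4; 13/16 }, Right { 27/32; 7/8; 1 } -> simplest 53/64
BRBBRBRR: Left { 0; 1/2; 3/4; 13/16 }, Right { 53/64; 27/32; 7/8; 1 } -> simplest 105/128
BRBBRBRRR: Left { 0; 1/2; 3/4; 13/16 }, Right { 105/128; 53/64; 27/32; 7/8; 1 } -> simplest 209/256
BRBBRBRRRR: Left { 0; 1/2; 3/4; 13/16 }, Right { 209/256; 105/128; 53/64; 27/32; 7/8; 1 } -> simplest 417/512
BRBBRBRRRRR: Left { 0; 1/2; 3/4; 13/16 }, Right { 417/512; 209/256; 105/128; 53/64; 27/32; 7/8; 1 } -> simplest 833/1024
BRBBRBRRRRRB: Left { 0; 1/2; 3/4; 13/16; 833/1024 }, Right { 417/512; 209/256; 105/128; 53/64; 27/32; 7/8; 1 } -> simplest 1667/2048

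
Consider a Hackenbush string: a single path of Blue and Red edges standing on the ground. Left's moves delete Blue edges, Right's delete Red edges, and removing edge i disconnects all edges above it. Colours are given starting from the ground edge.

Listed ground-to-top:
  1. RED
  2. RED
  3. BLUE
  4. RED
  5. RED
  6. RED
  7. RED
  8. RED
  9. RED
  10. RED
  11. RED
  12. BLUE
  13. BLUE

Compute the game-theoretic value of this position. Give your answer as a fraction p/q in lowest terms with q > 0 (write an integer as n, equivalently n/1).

Recurse on prefixes of the 13-edge string RED RED BLUE RED RED RED RED RED RED RED RED BLUE BLUE:
1 of 13 · R · max L −∞ · min R 0 ⇒ -1
2 of 13 · RR · max L −∞ · min R -1 ⇒ -2
3 of 13 · RRB · max L -2 · min R -1 ⇒ -3/2
4 of 13 · RRBR · max L -2 · min R -3/2 ⇒ -7/4
5 of 13 · RRBRR · max L -2 · min R -7/4 ⇒ -15/8
6 of 13 · RRBRRR · max L -2 · min R -15/8 ⇒ -31/16
7 of 13 · RRBRRRR · max L -2 · min R -31/16 ⇒ -63/32
8 of 13 · RRBRRRRR · max L -2 · min R -63/32 ⇒ -127/64
9 of 13 · RRBRRRRRR · max L -2 · min R -127/64 ⇒ -255/128
10 of 13 · RRBRRRRRRR · max L -2 · min R -255/128 ⇒ -511/256
11 of 13 · RRBRRRRRRRR · max L -2 · min R -511/256 ⇒ -1023/512
12 of 13 · RRBRRRRRRRRB · max L -1023/512 · min R -511/256 ⇒ -2045/1024
13 of 13 · RRBRRRRRRRRBB · max L -2045/1024 · min R -511/256 ⇒ -4089/2048

-4089/2048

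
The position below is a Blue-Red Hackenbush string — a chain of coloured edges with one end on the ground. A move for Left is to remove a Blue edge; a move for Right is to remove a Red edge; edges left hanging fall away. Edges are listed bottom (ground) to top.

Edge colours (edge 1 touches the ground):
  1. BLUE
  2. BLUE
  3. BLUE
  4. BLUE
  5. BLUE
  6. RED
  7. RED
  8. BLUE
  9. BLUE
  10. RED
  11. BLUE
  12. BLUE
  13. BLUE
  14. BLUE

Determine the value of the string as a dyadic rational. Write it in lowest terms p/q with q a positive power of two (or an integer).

2271/512

Recurse on prefixes of the 14-edge string BLUE BLUE BLUE BLUE BLUE RED RED BLUE BLUE RED BLUE BLUE BLUE BLUE:
value(B) = { 0 | ∅ } → 1
value(BB) = { 0 1 | ∅ } → 2
value(BBB) = { 0 1 2 | ∅ } → 3
value(BBBB) = { 0 1 2 3 | ∅ } → 4
value(BBBBB) = { 0 1 2 3 4 | ∅ } → 5
value(BBBBBR) = { 0 1 2 3 4 | 5 } → 9/2
value(BBBBBRR) = { 0 1 2 3 4 | 9/2 5 } → 17/4
value(BBBBBRRB) = { 0 1 2 3 4 17/4 | 9/2 5 } → 35/8
value(BBBBBRRBB) = { 0 1 2 3 4 17/4 35/8 | 9/2 5 } → 71/16
value(BBBBBRRBBR) = { 0 1 2 3 4 17/4 35/8 | 71/16 9/2 5 } → 141/32
value(BBBBBRRBBRB) = { 0 1 2 3 4 17/4 35/8 141/32 | 71/16 9/2 5 } → 283/64
value(BBBBBRRBBRBB) = { 0 1 2 3 4 17/4 35/8 141/32 283/64 | 71/16 9/2 5 } → 567/128
value(BBBBBRRBBRBBB) = { 0 1 2 3 4 17/4 35/8 141/32 283/64 567/128 | 71/16 9/2 5 } → 1135/256
value(BBBBBRRBBRBBBB) = { 0 1 2 3 4 17/4 35/8 141/32 283/64 567/128 1135/256 | 71/16 9/2 5 } → 2271/512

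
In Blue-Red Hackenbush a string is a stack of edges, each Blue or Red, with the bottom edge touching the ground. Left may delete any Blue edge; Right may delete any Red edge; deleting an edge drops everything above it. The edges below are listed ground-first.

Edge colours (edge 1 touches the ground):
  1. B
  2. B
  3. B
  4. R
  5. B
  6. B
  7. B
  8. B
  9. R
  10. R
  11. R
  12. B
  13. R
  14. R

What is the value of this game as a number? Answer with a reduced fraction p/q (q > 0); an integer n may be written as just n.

6025/2048

step 1: add B to get B; options L={ 0 } R={ (no moves) } -> 1
step 2: add B to get BB; options L={ 0,1 } R={ (no moves) } -> 2
step 3: add B to get BBB; options L={ 0,1,2 } R={ (no moves) } -> 3
step 4: add R to get BBBR; options L={ 0,1,2 } R={ 3 } -> 5/2
step 5: add B to get BBBRB; options L={ 0,1,2,5/2 } R={ 3 } -> 11/4
step 6: add B to get BBBRBB; options L={ 0,1,2,5/2,11/4 } R={ 3 } -> 23/8
step 7: add B to get BBBRBBB; options L={ 0,1,2,5/2,11/4,23/8 } R={ 3 } -> 47/16
step 8: add B to get BBBRBBBB; options L={ 0,1,2,5/2,11/4,23/8,47/16 } R={ 3 } -> 95/32
step 9: add R to get BBBRBBBBR; options L={ 0,1,2,5/2,11/4,23/8,47/16 } R={ 95/32,3 } -> 189/64
step 10: add R to get BBBRBBBBRR; options L={ 0,1,2,5/2,11/4,23/8,47/16 } R={ 189/64,95/32,3 } -> 377/128
step 11: add R to get BBBRBBBBRRR; options L={ 0,1,2,5/2,11/4,23/8,47/16 } R={ 377/128,189/64,95/32,3 } -> 753/256
step 12: add B to get BBBRBBBBRRRB; options L={ 0,1,2,5/2,11/4,23/8,47/16,753/256 } R={ 377/128,189/64,95/32,3 } -> 1507/512
step 13: add R to get BBBRBBBBRRRBR; options L={ 0,1,2,5/2,11/4,23/8,47/16,753/256 } R={ 1507/512,377/128,189/64,95/32,3 } -> 3013/1024
step 14: add R to get BBBRBBBBRRRBRR; options L={ 0,1,2,5/2,11/4,23/8,47/16,753/256 } R={ 3013/1024,1507/512,377/128,189/64,95/32,3 } -> 6025/2048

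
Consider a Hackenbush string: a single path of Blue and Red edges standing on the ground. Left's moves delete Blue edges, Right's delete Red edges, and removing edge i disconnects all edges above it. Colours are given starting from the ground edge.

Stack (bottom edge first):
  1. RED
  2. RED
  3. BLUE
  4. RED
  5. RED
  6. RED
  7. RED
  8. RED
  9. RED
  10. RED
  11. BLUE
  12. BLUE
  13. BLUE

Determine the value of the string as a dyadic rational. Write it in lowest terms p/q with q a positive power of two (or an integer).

Prefix values for RED RED BLUE RED RED RED RED RED RED RED BLUE BLUE BLUE via {L|R} + simplicity:
R: Left { none }, Right { 0 } — simplest -1
RR: Left { none }, Right { -1 0 } — simplest -2
RRB: Left { -2 }, Right { -1 0 } — simplest -3/2
RRBR: Left { -2 }, Right { -3/2 -1 0 } — simplest -7/4
RRBRR: Left { -2 }, Right { -7/4 -3/2 -1 0 } — simplest -15/8
RRBRRR: Left { -2 }, Right { -15/8 -7/4 -3/2 -1 0 } — simplest -31/16
RRBRRRR: Left { -2 }, Right { -31/16 -15/8 -7/4 -3/2 -1 0 } — simplest -63/32
RRBRRRRR: Left { -2 }, Right { -63/32 -31/16 -15/8 -7/4 -3/2 -1 0 } — simplest -127/64
RRBRRRRRR: Left { -2 }, Right { -127/64 -63/32 -31/16 -15/8 -7/4 -3/2 -1 0 } — simplest -255/128
RRBRRRRRRR: Left { -2 }, Right { -255/128 -127/64 -63/32 -31/16 -15/8 -7/4 -3/2 -1 0 } — simplest -511/256
RRBRRRRRRRB: Left { -2 -511/256 }, Right { -255/128 -127/64 -63/32 -31/16 -15/8 -7/4 -3/2 -1 0 } — simplest -1021/512
RRBRRRRRRRBB: Left { -2 -511/256 -1021/512 }, Right { -255/128 -127/64 -63/32 -31/16 -15/8 -7/4 -3/2 -1 0 } — simplest -2041/1024
RRBRRRRRRRBBB: Left { -2 -511/256 -1021/512 -2041/1024 }, Right { -255/128 -127/64 -63/32 -31/16 -15/8 -7/4 -3/2 -1 0 } — simplest -4081/2048

-4081/2048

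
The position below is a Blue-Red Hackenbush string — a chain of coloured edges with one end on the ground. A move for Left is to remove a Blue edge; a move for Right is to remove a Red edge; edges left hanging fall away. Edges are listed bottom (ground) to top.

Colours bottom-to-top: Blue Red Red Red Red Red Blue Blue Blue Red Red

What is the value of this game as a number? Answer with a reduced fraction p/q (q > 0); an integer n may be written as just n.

57/1024

Build G(s[:k]) for k = 1..11, string s = Blue Red Red Red Red Red Blue Blue Blue Red Red.
step 1: add Blue to get B; options L={ 0 } R={ — } -> 1
step 2: add Red to get BR; options L={ 0 } R={ 1 } -> 1/2
step 3: add Red to get BRR; options L={ 0 } R={ 1/2; 1 } -> 1/4
step 4: add Red to get BRRR; options L={ 0 } R={ 1/4; 1/2; 1 } -> 1/8
step 5: add Red to get BRRRR; options L={ 0 } R={ 1/8; 1/4; 1/2; 1 } -> 1/16
step 6: add Red to get BRRRRR; options L={ 0 } R={ 1/16; 1/8; 1/4; 1/2; 1 } -> 1/32
step 7: add Blue to get BRRRRRB; options L={ 0; 1/32 } R={ 1/16; 1/8; 1/4; 1/2; 1 } -> 3/64
step 8: add Blue to get BRRRRRBB; options L={ 0; 1/32; 3/64 } R={ 1/16; 1/8; 1/4; 1/2; 1 } -> 7/128
step 9: add Blue to get BRRRRRBBB; options L={ 0; 1/32; 3/64; 7/128 } R={ 1/16; 1/8; 1/4; 1/2; 1 } -> 15/256
step 10: add Red to get BRRRRRBBBR; options L={ 0; 1/32; 3/64; 7/128 } R={ 15/256; 1/16; 1/8; 1/4; 1/2; 1 } -> 29/512
step 11: add Red to get BRRRRRBBBRR; options L={ 0; 1/32; 3/64; 7/128 } R={ 29/512; 15/256; 1/16; 1/8; 1/4; 1/2; 1 } -> 57/1024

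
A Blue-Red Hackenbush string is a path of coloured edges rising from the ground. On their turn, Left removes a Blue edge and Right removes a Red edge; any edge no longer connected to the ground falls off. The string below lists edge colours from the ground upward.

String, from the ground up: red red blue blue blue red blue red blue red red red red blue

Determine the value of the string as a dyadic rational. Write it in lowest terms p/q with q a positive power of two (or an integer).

Build value(s[:k]) for k = 1..14, string s = red red blue blue blue red blue red blue red red red red blue.
edge 1 of 14 (red): { ∅ | 0 } -> -1
edge 2 of 14 (red): { ∅ | -1,0 } -> -2
edge 3 of 14 (blue): { -2 | -1,0 } -> -3/2
edge 4 of 14 (blue): { -2,-3/2 | -1,0 } -> -5/4
edge 5 of 14 (blue): { -2,-3/2,-5/4 | -1,0 } -> -9/8
edge 6 of 14 (red): { -2,-3/2,-5/4 | -9/8,-1,0 } -> -19/16
edge 7 of 14 (blue): { -2,-3/2,-5/4,-19/16 | -9/8,-1,0 } -> -37/32
edge 8 of 14 (red): { -2,-3/2,-5/4,-19/16 | -37/32,-9/8,-1,0 } -> -75/64
edge 9 of 14 (blue): { -2,-3/2,-5/4,-19/16,-75/64 | -37/32,-9/8,-1,0 } -> -149/128
edge 10 of 14 (red): { -2,-3/2,-5/4,-19/16,-75/64 | -149/128,-37/32,-9/8,-1,0 } -> -299/256
edge 11 of 14 (red): { -2,-3/2,-5/4,-19/16,-75/64 | -299/256,-149/128,-37/32,-9/8,-1,0 } -> -599/512
edge 12 of 14 (red): { -2,-3/2,-5/4,-19/16,-75/64 | -599/512,-299/256,-149/128,-37/32,-9/8,-1,0 } -> -1199/1024
edge 13 of 14 (red): { -2,-3/2,-5/4,-19/16,-75/64 | -1199/1024,-599/512,-299/256,-149/128,-37/32,-9/8,-1,0 } -> -2399/2048
edge 14 of 14 (blue): { -2,-3/2,-5/4,-19/16,-75/64,-2399/2048 | -1199/1024,-599/512,-299/256,-149/128,-37/32,-9/8,-1,0 } -> -4797/4096

-4797/4096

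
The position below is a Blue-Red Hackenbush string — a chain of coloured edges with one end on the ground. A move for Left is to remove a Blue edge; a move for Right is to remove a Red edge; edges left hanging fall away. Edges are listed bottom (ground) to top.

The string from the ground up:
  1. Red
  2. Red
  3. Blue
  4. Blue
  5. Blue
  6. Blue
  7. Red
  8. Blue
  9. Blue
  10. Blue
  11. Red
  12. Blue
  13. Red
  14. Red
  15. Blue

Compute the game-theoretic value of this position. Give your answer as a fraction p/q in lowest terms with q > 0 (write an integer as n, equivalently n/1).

-8749/8192

Recurse on prefixes of the 15-edge string Red Red Blue Blue Blue Blue Red Blue Blue Blue Red Blue Red Red Blue:
G_1 [R]  L=[]  R=[0]  = -1
G_2 [RR]  L=[]  R=[-1,0]  = -2
G_3 [RRB]  L=[-2]  R=[-1,0]  = -3/2
G_4 [RRBB]  L=[-2,-3/2]  R=[-1,0]  = -5/4
G_5 [RRBBB]  L=[-2,-3/2,-5/4]  R=[-1,0]  = -9/8
G_6 [RRBBBB]  L=[-2,-3/2,-5/4,-9/8]  R=[-1,0]  = -17/16
G_7 [RRBBBBR]  L=[-2,-3/2,-5/4,-9/8]  R=[-17/16,-1,0]  = -35/32
G_8 [RRBBBBRB]  L=[-2,-3/2,-5/4,-9/8,-35/32]  R=[-17/16,-1,0]  = -69/64
G_9 [RRBBBBRBB]  L=[-2,-3/2,-5/4,-9/8,-35/32,-69/64]  R=[-17/16,-1,0]  = -137/128
G_10 [RRBBBBRBBB]  L=[-2,-3/2,-5/4,-9/8,-35/32,-69/64,-137/128]  R=[-17/16,-1,0]  = -273/256
G_11 [RRBBBBRBBBR]  L=[-2,-3/2,-5/4,-9/8,-35/32,-69/64,-137/128]  R=[-273/256,-17/16,-1,0]  = -547/512
G_12 [RRBBBBRBBBRB]  L=[-2,-3/2,-5/4,-9/8,-35/32,-69/64,-137/128,-547/512]  R=[-273/256,-17/16,-1,0]  = -1093/1024
G_13 [RRBBBBRBBBRBR]  L=[-2,-3/2,-5/4,-9/8,-35/32,-69/64,-137/128,-547/512]  R=[-1093/1024,-273/256,-17/16,-1,0]  = -2187/2048
G_14 [RRBBBBRBBBRBRR]  L=[-2,-3/2,-5/4,-9/8,-35/32,-69/64,-137/128,-547/512]  R=[-2187/2048,-1093/1024,-273/256,-17/16,-1,0]  = -4375/4096
G_15 [RRBBBBRBBBRBRRB]  L=[-2,-3/2,-5/4,-9/8,-35/32,-69/64,-137/128,-547/512,-4375/4096]  R=[-2187/2048,-1093/1024,-273/256,-17/16,-1,0]  = -8749/8192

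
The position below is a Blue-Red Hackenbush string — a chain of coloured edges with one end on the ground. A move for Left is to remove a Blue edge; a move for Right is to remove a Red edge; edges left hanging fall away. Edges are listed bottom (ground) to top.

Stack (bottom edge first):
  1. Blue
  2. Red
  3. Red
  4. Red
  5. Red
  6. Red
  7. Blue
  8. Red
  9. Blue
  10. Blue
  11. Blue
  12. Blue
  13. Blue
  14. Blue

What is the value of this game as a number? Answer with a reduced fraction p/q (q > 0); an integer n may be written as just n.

383/8192

1 of 14 · B · max L 0 · min R +∞ so 1
2 of 14 · BR · max L 0 · min R 1 so 1/2
3 of 14 · BRR · max L 0 · min R 1/2 so 1/4
4 of 14 · BRRR · max L 0 · min R 1/4 so 1/8
5 of 14 · BRRRR · max L 0 · min R 1/8 so 1/16
6 of 14 · BRRRRR · max L 0 · min R 1/16 so 1/32
7 of 14 · BRRRRRB · max L 1/32 · min R 1/16 so 3/64
8 of 14 · BRRRRRBR · max L 1/32 · min R 3/64 so 5/128
9 of 14 · BRRRRRBRB · max L 5/128 · min R 3/64 so 11/256
10 of 14 · BRRRRRBRBB · max L 11/256 · min R 3/64 so 23/512
11 of 14 · BRRRRRBRBBB · max L 23/512 · min R 3/64 so 47/1024
12 of 14 · BRRRRRBRBBBB · max L 47/1024 · min R 3/64 so 95/2048
13 of 14 · BRRRRRBRBBBBB · max L 95/2048 · min R 3/64 so 191/4096
14 of 14 · BRRRRRBRBBBBBB · max L 191/4096 · min R 3/64 so 383/8192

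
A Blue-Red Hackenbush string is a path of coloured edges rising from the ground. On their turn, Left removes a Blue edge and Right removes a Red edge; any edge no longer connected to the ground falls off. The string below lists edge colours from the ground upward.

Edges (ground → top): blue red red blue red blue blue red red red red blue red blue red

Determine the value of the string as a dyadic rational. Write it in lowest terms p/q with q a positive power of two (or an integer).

5653/16384

Prefix values for blue red red blue red blue blue red red red red blue red blue red via {L|R} + simplicity:
g(b) = { 0 | · } -> 1
g(br) = { 0 | 1 } -> 1/2
g(brr) = { 0 | 1/2 1 } -> 1/4
g(brrb) = { 0 1/4 | 1/2 1 } -> 3/8
g(brrbr) = { 0 1/4 | 3/8 1/2 1 } -> 5/16
g(brrbrb) = { 0 1/4 5/16 | 3/8 1/2 1 } -> 11/32
g(brrbrbb) = { 0 1/4 5/16 11/32 | 3/8 1/2 1 } -> 23/64
g(brrbrbbr) = { 0 1/4 5/16 11/32 | 23/64 3/8 1/2 1 } -> 45/128
g(brrbrbbrr) = { 0 1/4 5/16 11/32 | 45/128 23/64 3/8 1/2 1 } -> 89/256
g(brrbrbbrrr) = { 0 1/4 5/16 11/32 | 89/256 45/128 23/64 3/8 1/2 1 } -> 177/512
g(brrbrbbrrrr) = { 0 1/4 5/16 11/32 | 177/512 89/256 45/128 23/64 3/8 1/2 1 } -> 353/1024
g(brrbrbbrrrrb) = { 0 1/4 5/16 11/32 353/1024 | 177/512 89/256 45/128 23/64 3/8 1/2 1 } -> 707/2048
g(brrbrbbrrrrbr) = { 0 1/4 5/16 11/32 353/1024 | 707/2048 177/512 89/256 45/128 23/64 3/8 1/2 1 } -> 1413/4096
g(brrbrbbrrrrbrb) = { 0 1/4 5/16 11/32 353/1024 1413/4096 | 707/2048 177/512 89/256 45/128 23/64 3/8 1/2 1 } -> 2827/8192
g(brrbrbbrrrrbrbr) = { 0 1/4 5/16 11/32 353/1024 1413/4096 | 2827/8192 707/2048 177/512 89/256 45/128 23/64 3/8 1/2 1 } -> 5653/16384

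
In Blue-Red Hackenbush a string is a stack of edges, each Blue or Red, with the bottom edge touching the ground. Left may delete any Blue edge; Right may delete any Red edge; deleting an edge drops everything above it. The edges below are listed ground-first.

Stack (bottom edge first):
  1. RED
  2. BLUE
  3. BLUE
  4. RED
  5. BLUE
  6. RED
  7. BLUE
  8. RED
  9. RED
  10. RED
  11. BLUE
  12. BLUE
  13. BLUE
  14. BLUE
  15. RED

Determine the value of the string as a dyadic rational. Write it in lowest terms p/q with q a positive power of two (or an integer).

step 1: add RED to get R; options L={ · } R={ 0 } → -1
step 2: add BLUE to get RB; options L={ -1 } R={ 0 } → -1/2
step 3: add BLUE to get RBB; options L={ -1; -1/2 } R={ 0 } → -1/4
step 4: add RED to get RBBR; options L={ -1; -1/2 } R={ -1/4; 0 } → -3/8
step 5: add BLUE to get RBBRB; options L={ -1; -1/2; -3/8 } R={ -1/4; 0 } → -5/16
step 6: add RED to get RBBRBR; options L={ -1; -1/2; -3/8 } R={ -5/16; -1/4; 0 } → -11/32
step 7: add BLUE to get RBBRBRB; options L={ -1; -1/2; -3/8; -11/32 } R={ -5/16; -1/4; 0 } → -21/64
step 8: add RED to get RBBRBRBR; options L={ -1; -1/2; -3/8; -11/32 } R={ -21/64; -5/16; -1/4; 0 } → -43/128
step 9: add RED to get RBBRBRBRR; options L={ -1; -1/2; -3/8; -11/32 } R={ -43/128; -21/64; -5/16; -1/4; 0 } → -87/256
step 10: add RED to get RBBRBRBRRR; options L={ -1; -1/2; -3/8; -11/32 } R={ -87/256; -43/128; -21/64; -5/16; -1/4; 0 } → -175/512
step 11: add BLUE to get RBBRBRBRRRB; options L={ -1; -1/2; -3/8; -11/32; -175/512 } R={ -87/256; -43/128; -21/64; -5/16; -1/4; 0 } → -349/1024
step 12: add BLUE to get RBBRBRBRRRBB; options L={ -1; -1/2; -3/8; -11/32; -175/512; -349/1024 } R={ -87/256; -43/128; -21/64; -5/16; -1/4; 0 } → -697/2048
step 13: add BLUE to get RBBRBRBRRRBBB; options L={ -1; -1/2; -3/8; -11/32; -175/512; -349/1024; -697/2048 } R={ -87/256; -43/128; -21/64; -5/16; -1/4; 0 } → -1393/4096
step 14: add BLUE to get RBBRBRBRRRBBBB; options L={ -1; -1/2; -3/8; -11/32; -175/512; -349/1024; -697/2048; -1393/4096 } R={ -87/256; -43/128; -21/64; -5/16; -1/4; 0 } → -2785/8192
step 15: add RED to get RBBRBRBRRRBBBBR; options L={ -1; -1/2; -3/8; -11/32; -175/512; -349/1024; -697/2048; -1393/4096 } R={ -2785/8192; -87/256; -43/128; -21/64; -5/16; -1/4; 0 } → -5571/16384

-5571/16384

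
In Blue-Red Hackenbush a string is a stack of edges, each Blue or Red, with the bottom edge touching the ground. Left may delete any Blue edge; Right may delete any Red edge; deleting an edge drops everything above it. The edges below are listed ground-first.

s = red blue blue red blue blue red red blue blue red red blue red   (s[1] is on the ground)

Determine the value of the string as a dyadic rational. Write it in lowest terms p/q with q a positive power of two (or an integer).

edge 1 of 14 (red): { — | 0 } = -1
edge 2 of 14 (blue): { -1 | 0 } = -1/2
edge 3 of 14 (blue): { -1, -1/2 | 0 } = -1/4
edge 4 of 14 (red): { -1, -1/2 | -1/4, 0 } = -3/8
edge 5 of 14 (blue): { -1, -1/2, -3/8 | -1/4, 0 } = -5/16
edge 6 of 14 (blue): { -1, -1/2, -3/8, -5/16 | -1/4, 0 } = -9/32
edge 7 of 14 (red): { -1, -1/2, -3/8, -5/16 | -9/32, -1/4, 0 } = -19/64
edge 8 of 14 (red): { -1, -1/2, -3/8, -5/16 | -19/64, -9/32, -1/4, 0 } = -39/128
edge 9 of 14 (blue): { -1, -1/2, -3/8, -5/16, -39/128 | -19/64, -9/32, -1/4, 0 } = -77/256
edge 10 of 14 (blue): { -1, -1/2, -3/8, -5/16, -39/128, -77/256 | -19/64, -9/32, -1/4, 0 } = -153/512
edge 11 of 14 (red): { -1, -1/2, -3/8, -5/16, -39/128, -77/256 | -153/512, -19/64, -9/32, -1/4, 0 } = -307/1024
edge 12 of 14 (red): { -1, -1/2, -3/8, -5/16, -39/128, -77/256 | -307/1024, -153/512, -19/64, -9/32, -1/4, 0 } = -615/2048
edge 13 of 14 (blue): { -1, -1/2, -3/8, -5/16, -39/128, -77/256, -615/2048 | -307/1024, -153/512, -19/64, -9/32, -1/4, 0 } = -1229/4096
edge 14 of 14 (red): { -1, -1/2, -3/8, -5/16, -39/128, -77/256, -615/2048 | -1229/4096, -307/1024, -153/512, -19/64, -9/32, -1/4, 0 } = -2459/8192

-2459/8192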